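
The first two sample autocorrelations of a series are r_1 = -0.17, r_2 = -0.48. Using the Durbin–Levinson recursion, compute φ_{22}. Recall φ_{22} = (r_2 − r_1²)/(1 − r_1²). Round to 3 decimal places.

-0.524

φ_{22} = (r_2 − r_1²) / (1 − r_1²)
r_1² = (-0.17)² = 0.0289
Numerator = -0.48 − 0.0289 = -0.5089; denominator = 1 − 0.0289 = 0.9711
φ_{22} = -0.5089 / 0.9711 = -0.524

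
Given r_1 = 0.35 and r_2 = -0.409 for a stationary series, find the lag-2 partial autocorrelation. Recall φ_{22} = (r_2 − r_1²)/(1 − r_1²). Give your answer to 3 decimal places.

φ_{22} = (r_2 − r_1²) / (1 − r_1²)
r_1² = (0.35)² = 0.1225
Numerator = -0.409 − 0.1225 = -0.5315; denominator = 1 − 0.1225 = 0.8775
φ_{22} = -0.5315 / 0.8775 = -0.606

-0.606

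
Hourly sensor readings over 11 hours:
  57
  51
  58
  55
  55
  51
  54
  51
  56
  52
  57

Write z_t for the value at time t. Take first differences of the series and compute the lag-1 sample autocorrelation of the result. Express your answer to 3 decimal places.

-0.716

First differences Δz: -6, 7, -3, 0, -4, 3, -3, 5, -4, 5
Mean of differences = 0.0000
Numerator Σ(Δz_t−Δz̄)(Δz_{t+1}−Δz̄) = -139.0000
Denominator Σ(Δz_t−Δz̄)² = 194.0000
r_1(Δz) = -139.0000 / 194.0000 = -0.716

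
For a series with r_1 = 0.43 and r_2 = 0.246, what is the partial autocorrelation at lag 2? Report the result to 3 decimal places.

φ_{22} = (r_2 − r_1²) / (1 − r_1²)
r_1² = (0.43)² = 0.1849
Numerator = 0.246 − 0.1849 = 0.0611; denominator = 1 − 0.1849 = 0.8151
φ_{22} = 0.0611 / 0.8151 = 0.075

0.075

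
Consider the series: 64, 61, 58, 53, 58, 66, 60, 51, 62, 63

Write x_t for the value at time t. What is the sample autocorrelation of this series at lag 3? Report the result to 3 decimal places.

Mean x̄ = (64 + 61 + 58 + 53 + 58 + 66 + 60 + 51 + 62 + 63)/10 = 59.6000
Numerator Σ_{t=1}^{7}(x_t−x̄)(x_{t+3}−x̄) = -13.6800
Denominator Σ(x_t−x̄)² = 202.4000
r_3 = -13.6800 / 202.4000 = -0.068

-0.068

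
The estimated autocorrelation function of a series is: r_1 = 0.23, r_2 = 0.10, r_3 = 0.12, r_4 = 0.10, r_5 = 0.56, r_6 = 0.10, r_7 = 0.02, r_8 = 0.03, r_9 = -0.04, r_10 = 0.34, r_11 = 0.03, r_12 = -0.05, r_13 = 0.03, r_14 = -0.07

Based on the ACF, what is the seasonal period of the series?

5

The largest autocorrelation is r_5 = 0.56, with a weaker echo at lag 10 (0.34); the remaining lags stay at or below 0.23. The elevated value at lag 1 (0.23), dropping to 0.10 at lag 2, reflects decaying short-term dependence rather than seasonality.
The dominant spike at lag 5 indicates a seasonal period of 5.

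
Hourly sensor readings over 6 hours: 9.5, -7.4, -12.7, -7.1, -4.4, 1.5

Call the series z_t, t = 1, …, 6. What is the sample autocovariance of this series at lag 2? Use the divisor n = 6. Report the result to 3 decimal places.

Mean z̄ = (9.5 − 7.4 − 12.7 − 7.1 − 4.4 + 1.5)/6 = -3.4333
Σ_{t=1}^{4}(z_t−z̄)(z_{t+2}−z̄) = -114.4356
γ_2 = -114.4356 / 6 = -19.073

-19.073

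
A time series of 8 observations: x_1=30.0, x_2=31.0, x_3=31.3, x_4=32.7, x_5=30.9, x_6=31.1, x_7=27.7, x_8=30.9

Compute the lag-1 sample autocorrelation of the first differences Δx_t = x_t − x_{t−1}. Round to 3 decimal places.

First differences Δx: 1.0, 0.3, 1.4, -1.8, 0.2, -3.4, 3.2
Mean of differences = 0.1286
Numerator Σ(Δx_t−Δx̄)(Δx_{t+1}−Δx̄) = -13.3122
Denominator Σ(Δx_t−Δx̄)² = 28.0143
r_1(Δx) = -13.3122 / 28.0143 = -0.475

-0.475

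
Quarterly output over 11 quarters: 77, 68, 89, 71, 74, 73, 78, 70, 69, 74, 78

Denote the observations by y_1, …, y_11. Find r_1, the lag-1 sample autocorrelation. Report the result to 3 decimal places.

Mean ȳ = (77 + 68 + 89 + 71 + 74 + 73 + 78 + 70 + 69 + 74 + 78)/11 = 74.6364
Numerator Σ_{t=1}^{10}(y_t−ȳ)(y_{t+1}−ȳ) = -153.4050
Denominator Σ(y_t−ȳ)² = 348.5455
r_1 = -153.4050 / 348.5455 = -0.440

-0.440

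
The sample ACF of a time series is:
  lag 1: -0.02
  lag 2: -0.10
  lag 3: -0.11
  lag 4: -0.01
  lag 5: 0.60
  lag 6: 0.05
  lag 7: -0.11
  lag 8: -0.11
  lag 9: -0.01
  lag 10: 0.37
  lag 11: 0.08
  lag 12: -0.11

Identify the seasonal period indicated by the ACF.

5

The largest autocorrelation is r_5 = 0.60, with a weaker echo at lag 10 (0.37); the remaining lags stay at or below 0.08.
The dominant spike at lag 5 indicates a seasonal period of 5.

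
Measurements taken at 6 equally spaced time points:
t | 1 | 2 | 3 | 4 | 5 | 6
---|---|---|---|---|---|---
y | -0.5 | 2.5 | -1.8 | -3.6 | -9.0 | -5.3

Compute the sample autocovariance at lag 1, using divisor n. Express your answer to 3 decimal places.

6.170

Mean ȳ = (-0.5 + 2.5 − 1.8 − 3.6 − 9.0 − 5.3)/6 = -2.9500
Deviations: 2.4500, 5.4500, 1.1500, -0.6500, -6.0500, -2.3500
Σ_{t=1}^{5}(y_t−ȳ)(y_{t+1}−ȳ) = 37.0225
γ_1 = 37.0225 / 6 = 6.170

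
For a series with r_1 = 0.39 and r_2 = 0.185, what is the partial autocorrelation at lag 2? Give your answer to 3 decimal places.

φ_{22} = (r_2 − r_1²) / (1 − r_1²)
r_1² = (0.39)² = 0.1521
Numerator = 0.185 − 0.1521 = 0.0329; denominator = 1 − 0.1521 = 0.8479
φ_{22} = 0.0329 / 0.8479 = 0.039

0.039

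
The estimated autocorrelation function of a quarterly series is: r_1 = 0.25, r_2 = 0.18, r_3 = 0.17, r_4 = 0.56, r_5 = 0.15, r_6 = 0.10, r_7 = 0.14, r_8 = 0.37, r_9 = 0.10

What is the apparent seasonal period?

The largest autocorrelation is r_4 = 0.56, with a weaker echo at lag 8 (0.37); the remaining lags stay at or below 0.25. The elevated value at lag 1 (0.25), dropping to 0.18 at lag 2, reflects decaying short-term dependence rather than seasonality.
The dominant spike at lag 4 indicates a seasonal period of 4.

4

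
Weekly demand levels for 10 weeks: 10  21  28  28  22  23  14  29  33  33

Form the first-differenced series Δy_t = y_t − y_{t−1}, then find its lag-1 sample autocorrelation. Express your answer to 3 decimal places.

-0.107

First differences Δy: 11, 7, 0, -6, 1, -9, 15, 4, 0
Mean of differences = 2.5556
Numerator Σ(Δy_t−Δȳ)(Δy_{t+1}−Δȳ) = -50.1975
Denominator Σ(Δy_t−Δȳ)² = 470.2222
r_1(Δy) = -50.1975 / 470.2222 = -0.107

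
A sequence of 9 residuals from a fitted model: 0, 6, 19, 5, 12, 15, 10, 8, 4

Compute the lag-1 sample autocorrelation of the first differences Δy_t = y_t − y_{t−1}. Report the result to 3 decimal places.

-0.357

First differences Δy: 6, 13, -14, 7, 3, -5, -2, -4
Mean of differences = 0.5000
Numerator Σ(Δy_t−Δȳ)(Δy_{t+1}−Δȳ) = -179.2500
Denominator Σ(Δy_t−Δȳ)² = 502.0000
r_1(Δy) = -179.2500 / 502.0000 = -0.357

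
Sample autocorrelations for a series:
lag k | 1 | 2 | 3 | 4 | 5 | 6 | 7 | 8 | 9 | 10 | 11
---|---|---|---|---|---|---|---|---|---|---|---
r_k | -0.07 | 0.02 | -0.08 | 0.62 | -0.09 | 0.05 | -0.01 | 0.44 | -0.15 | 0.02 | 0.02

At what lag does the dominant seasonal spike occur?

The largest autocorrelation is r_4 = 0.62, with a weaker echo at lag 8 (0.44); the remaining lags stay at or below 0.05.
The dominant spike at lag 4 indicates a seasonal period of 4.

4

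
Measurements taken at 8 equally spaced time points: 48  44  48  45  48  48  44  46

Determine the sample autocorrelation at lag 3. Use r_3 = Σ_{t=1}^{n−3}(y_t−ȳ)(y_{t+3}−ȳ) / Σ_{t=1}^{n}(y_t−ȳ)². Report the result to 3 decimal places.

Mean ȳ = (48 + 44 + 48 + 45 + 48 + 48 + 44 + 46)/8 = 46.3750
Numerator Σ_{t=1}^{5}(y_t−ȳ)(y_{t+3}−ȳ) = -0.7969
Denominator Σ(y_t−ȳ)² = 23.8750
r_3 = -0.7969 / 23.8750 = -0.033

-0.033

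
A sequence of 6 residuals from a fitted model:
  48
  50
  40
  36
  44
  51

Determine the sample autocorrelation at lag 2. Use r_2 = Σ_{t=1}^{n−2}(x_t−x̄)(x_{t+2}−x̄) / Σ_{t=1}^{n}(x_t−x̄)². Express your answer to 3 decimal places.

Mean x̄ = (48 + 50 + 40 + 36 + 44 + 51)/6 = 44.8333
Deviations from mean: 3.1667, 5.1667, -4.8333, -8.8333, -0.8333, 6.1667
Σ(x_t−x̄)(x_{t+2}−x̄) = (-15.3056) + (-45.6389) + (4.0278) + (-54.4722) = -111.3889
Denominator Σ(x_t−x̄)² = 176.8333
r_2 = -111.3889 / 176.8333 = -0.630

-0.630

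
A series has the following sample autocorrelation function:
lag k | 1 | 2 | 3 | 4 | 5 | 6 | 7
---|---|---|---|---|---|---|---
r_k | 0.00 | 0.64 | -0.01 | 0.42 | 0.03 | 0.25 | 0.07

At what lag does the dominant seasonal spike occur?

The largest autocorrelation is r_2 = 0.64, with weaker echoes at lags 4 (0.42) and 6 (0.25); the remaining lags stay at or below 0.07.
The dominant spike at lag 2 indicates a seasonal period of 2.

2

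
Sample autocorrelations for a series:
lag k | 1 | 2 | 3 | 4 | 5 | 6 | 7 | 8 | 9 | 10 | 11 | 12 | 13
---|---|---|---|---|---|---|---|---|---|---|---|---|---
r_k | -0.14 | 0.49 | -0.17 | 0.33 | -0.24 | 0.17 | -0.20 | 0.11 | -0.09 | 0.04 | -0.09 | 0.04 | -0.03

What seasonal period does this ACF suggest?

The largest autocorrelation is r_2 = 0.49, with weaker echoes at lags 4 (0.33) and 6 (0.17); the remaining lags stay at or below 0.11.
The dominant spike at lag 2 indicates a seasonal period of 2.

2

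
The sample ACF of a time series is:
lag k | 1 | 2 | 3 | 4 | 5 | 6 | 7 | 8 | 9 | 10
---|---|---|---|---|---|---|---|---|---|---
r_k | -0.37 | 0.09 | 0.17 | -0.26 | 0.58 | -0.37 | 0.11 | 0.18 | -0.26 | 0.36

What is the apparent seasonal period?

The largest autocorrelation is r_5 = 0.58, with a weaker echo at lag 10 (0.36); the remaining lags stay at or below 0.18.
The dominant spike at lag 5 indicates a seasonal period of 5.

5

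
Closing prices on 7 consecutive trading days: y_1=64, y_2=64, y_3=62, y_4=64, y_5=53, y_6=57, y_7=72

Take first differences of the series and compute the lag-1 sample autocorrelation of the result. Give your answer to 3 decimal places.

-0.007

First differences Δy: 0, -2, 2, -11, 4, 15
Mean of differences = 1.3333
Numerator Σ(Δy_t−Δȳ)(Δy_{t+1}−Δȳ) = -2.4444
Denominator Σ(Δy_t−Δȳ)² = 359.3333
r_1(Δy) = -2.4444 / 359.3333 = -0.007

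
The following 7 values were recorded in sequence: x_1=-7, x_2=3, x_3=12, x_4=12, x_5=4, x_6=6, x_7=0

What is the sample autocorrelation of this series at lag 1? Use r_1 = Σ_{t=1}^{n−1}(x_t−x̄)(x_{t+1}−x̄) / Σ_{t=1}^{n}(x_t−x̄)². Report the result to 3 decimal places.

Mean x̄ = (-7 + 3 + 12 + 12 + 4 + 6 + 0)/7 = 4.2857
Σ(x_t−x̄)(x_{t+1}−x̄) = (14.5102) + (-9.9184) + (59.5102) + (-2.2041) + (-0.4898) + (-7.3469) = 54.0612
Denominator Σ(x_t−x̄)² = 269.4286
r_1 = 54.0612 / 269.4286 = 0.201

0.201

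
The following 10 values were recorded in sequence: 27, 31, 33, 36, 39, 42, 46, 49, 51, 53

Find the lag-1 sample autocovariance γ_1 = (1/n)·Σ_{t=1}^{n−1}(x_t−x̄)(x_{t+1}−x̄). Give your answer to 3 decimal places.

51.261

Mean x̄ = (27 + 31 + 33 + 36 + 39 + 42 + 46 + 49 + 51 + 53)/10 = 40.7000
Σ_{t=1}^{9}(x_t−x̄)(x_{t+1}−x̄) = 512.6100
γ_1 = 512.6100 / 10 = 51.261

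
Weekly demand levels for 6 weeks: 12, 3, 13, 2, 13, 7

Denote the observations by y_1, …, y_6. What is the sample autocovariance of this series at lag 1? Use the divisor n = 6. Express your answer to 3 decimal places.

-18.296

Mean ȳ = (12 + 3 + 13 + 2 + 13 + 7)/6 = 8.3333
Deviations: 3.6667, -5.3333, 4.6667, -6.3333, 4.6667, -1.3333
Σ_{t=1}^{5}(y_t−ȳ)(y_{t+1}−ȳ) = -109.7778
γ_1 = -109.7778 / 6 = -18.296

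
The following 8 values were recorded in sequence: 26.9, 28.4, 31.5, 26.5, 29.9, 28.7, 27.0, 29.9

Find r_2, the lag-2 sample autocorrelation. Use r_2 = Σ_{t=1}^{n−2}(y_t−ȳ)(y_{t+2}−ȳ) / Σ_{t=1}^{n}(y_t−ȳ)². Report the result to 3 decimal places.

-0.134

Mean ȳ = (26.9 + 28.4 + 31.5 + 26.5 + 29.9 + 28.7 + 27.0 + 29.9)/8 = 28.6000
Deviations from mean: -1.7000, -0.2000, 2.9000, -2.1000, 1.3000, 0.1000, -1.6000, 1.3000
Σ(y_t−ȳ)(y_{t+2}−ȳ) = (-4.9300) + (0.4200) + (3.7700) + (-0.2100) + (-2.0800) + (0.1300) = -2.9000
Denominator Σ(y_t−ȳ)² = 21.7000
r_2 = -2.9000 / 21.7000 = -0.134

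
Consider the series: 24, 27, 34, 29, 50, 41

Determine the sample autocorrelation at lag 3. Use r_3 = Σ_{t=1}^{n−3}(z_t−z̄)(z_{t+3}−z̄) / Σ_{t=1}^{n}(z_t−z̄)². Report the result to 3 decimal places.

Mean z̄ = (24 + 27 + 34 + 29 + 50 + 41)/6 = 34.1667
Deviations from mean: -10.1667, -7.1667, -0.1667, -5.1667, 15.8333, 6.8333
Σ(z_t−z̄)(z_{t+3}−z̄) = (52.5278) + (-113.4722) + (-1.1389) = -62.0833
Denominator Σ(z_t−z̄)² = 478.8333
r_3 = -62.0833 / 478.8333 = -0.130

-0.130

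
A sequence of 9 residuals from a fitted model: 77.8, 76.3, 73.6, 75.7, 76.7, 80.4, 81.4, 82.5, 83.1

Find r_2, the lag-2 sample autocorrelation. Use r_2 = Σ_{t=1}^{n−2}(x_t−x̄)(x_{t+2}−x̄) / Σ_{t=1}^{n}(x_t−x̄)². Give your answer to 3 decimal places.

Mean x̄ = (77.8 + 76.3 + 73.6 + 75.7 + 76.7 + 80.4 + 81.4 + 82.5 + 83.1)/9 = 78.6111
Numerator Σ_{t=1}^{7}(x_t−x̄)(x_{t+2}−x̄) = 29.3075
Denominator Σ(x_t−x̄)² = 89.4889
r_2 = 29.3075 / 89.4889 = 0.327

0.327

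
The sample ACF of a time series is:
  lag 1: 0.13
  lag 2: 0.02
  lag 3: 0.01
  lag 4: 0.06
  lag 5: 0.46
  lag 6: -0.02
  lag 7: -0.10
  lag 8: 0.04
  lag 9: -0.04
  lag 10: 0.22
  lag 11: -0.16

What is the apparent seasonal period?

5

The largest autocorrelation is r_5 = 0.46, with a weaker echo at lag 10 (0.22); the remaining lags stay at or below 0.13.
The dominant spike at lag 5 indicates a seasonal period of 5.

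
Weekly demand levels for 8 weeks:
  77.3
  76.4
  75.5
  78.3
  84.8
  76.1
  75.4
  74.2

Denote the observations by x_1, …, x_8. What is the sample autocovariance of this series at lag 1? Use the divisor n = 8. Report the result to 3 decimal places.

0.828

Mean x̄ = (77.3 + 76.4 + 75.5 + 78.3 + 84.8 + 76.1 + 75.4 + 74.2)/8 = 77.2500
Deviations: 0.0500, -0.8500, -1.7500, 1.0500, 7.5500, -1.1500, -1.8500, -3.0500
Σ_{t=1}^{7}(x_t−x̄)(x_{t+1}−x̄) = 6.6225
γ_1 = 6.6225 / 8 = 0.828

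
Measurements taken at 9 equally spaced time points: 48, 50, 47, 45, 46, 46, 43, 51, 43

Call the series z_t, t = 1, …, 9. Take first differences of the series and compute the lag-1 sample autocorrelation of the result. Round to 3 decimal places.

First differences Δz: 2, -3, -2, 1, 0, -3, 8, -8
Mean of differences = -0.6250
Numerator Σ(Δz_t−Δz̄)(Δz_{t+1}−Δz̄) = -89.7656
Denominator Σ(Δz_t−Δz̄)² = 151.8750
r_1(Δz) = -89.7656 / 151.8750 = -0.591

-0.591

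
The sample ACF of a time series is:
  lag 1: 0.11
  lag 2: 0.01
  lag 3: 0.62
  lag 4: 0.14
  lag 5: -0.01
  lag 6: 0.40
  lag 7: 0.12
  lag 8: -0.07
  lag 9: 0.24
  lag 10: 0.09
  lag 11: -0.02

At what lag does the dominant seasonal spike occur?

3

The largest autocorrelation is r_3 = 0.62, with weaker echoes at lags 6 (0.40) and 9 (0.24); the remaining lags stay at or below 0.14.
The dominant spike at lag 3 indicates a seasonal period of 3.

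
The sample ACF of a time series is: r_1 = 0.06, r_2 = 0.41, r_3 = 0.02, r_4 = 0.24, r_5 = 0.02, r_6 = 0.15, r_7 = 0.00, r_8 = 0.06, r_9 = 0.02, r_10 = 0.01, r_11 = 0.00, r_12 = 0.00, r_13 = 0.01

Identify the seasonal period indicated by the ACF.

The largest autocorrelation is r_2 = 0.41, with weaker echoes at lags 4 (0.24) and 6 (0.15); the remaining lags stay at or below 0.06.
The dominant spike at lag 2 indicates a seasonal period of 2.

2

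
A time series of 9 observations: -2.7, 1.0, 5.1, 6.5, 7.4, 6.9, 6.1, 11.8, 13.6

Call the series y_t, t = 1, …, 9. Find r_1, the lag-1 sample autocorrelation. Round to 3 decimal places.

Mean ȳ = (-2.7 + 1.0 + 5.1 + 6.5 + 7.4 + 6.9 + 6.1 + 11.8 + 13.6)/9 = 6.1889
Numerator Σ_{t=1}^{8}(y_t−ȳ)(y_{t+1}−ȳ) = 93.6954
Denominator Σ(y_t−ȳ)² = 195.6089
r_1 = 93.6954 / 195.6089 = 0.479

0.479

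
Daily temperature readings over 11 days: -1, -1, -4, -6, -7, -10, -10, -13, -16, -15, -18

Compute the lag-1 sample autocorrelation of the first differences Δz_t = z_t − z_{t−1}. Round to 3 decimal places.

-0.574

First differences Δz: 0, -3, -2, -1, -3, 0, -3, -3, 1, -3
Mean of differences = -1.7000
Numerator Σ(Δz_t−Δz̄)(Δz_{t+1}−Δz̄) = -12.6900
Denominator Σ(Δz_t−Δz̄)² = 22.1000
r_1(Δz) = -12.6900 / 22.1000 = -0.574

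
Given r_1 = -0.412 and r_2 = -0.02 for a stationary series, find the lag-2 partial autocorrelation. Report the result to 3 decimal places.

φ_{22} = (r_2 − r_1²) / (1 − r_1²)
r_1² = (-0.412)² = 0.169744
Numerator = -0.02 − 0.1697 = -0.1897; denominator = 1 − 0.1697 = 0.8303
φ_{22} = -0.1897 / 0.8303 = -0.229

-0.229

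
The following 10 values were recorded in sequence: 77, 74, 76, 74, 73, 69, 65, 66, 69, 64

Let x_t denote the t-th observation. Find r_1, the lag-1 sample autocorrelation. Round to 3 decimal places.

0.576

Mean x̄ = (77 + 74 + 76 + 74 + 73 + 69 + 65 + 66 + 69 + 64)/10 = 70.7000
Numerator Σ_{t=1}^{9}(x_t−x̄)(x_{t+1}−x̄) = 115.3100
Denominator Σ(x_t−x̄)² = 200.1000
r_1 = 115.3100 / 200.1000 = 0.576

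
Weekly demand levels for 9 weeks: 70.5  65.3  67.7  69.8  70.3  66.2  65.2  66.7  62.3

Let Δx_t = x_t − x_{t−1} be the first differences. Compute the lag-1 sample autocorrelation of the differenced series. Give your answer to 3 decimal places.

-0.176

First differences Δx: -5.2, 2.4, 2.1, 0.5, -4.1, -1.0, 1.5, -4.4
Mean of differences = -1.0250
Numerator Σ(Δx_t−Δx̄)(Δx_{t+1}−Δx̄) = -12.0556
Denominator Σ(Δx_t−Δx̄)² = 68.4750
r_1(Δx) = -12.0556 / 68.4750 = -0.176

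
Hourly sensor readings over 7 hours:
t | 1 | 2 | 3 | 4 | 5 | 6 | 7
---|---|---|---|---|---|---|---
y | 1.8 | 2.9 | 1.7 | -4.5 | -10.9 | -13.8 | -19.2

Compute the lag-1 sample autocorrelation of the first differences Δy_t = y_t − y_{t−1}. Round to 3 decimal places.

First differences Δy: 1.1, -1.2, -6.2, -6.4, -2.9, -5.4
Mean of differences = -3.5000
Numerator Σ(Δy_t−Δȳ)(Δy_{t+1}−Δȳ) = 9.3200
Denominator Σ(Δy_t−Δȳ)² = 46.1200
r_1(Δy) = 9.3200 / 46.1200 = 0.202

0.202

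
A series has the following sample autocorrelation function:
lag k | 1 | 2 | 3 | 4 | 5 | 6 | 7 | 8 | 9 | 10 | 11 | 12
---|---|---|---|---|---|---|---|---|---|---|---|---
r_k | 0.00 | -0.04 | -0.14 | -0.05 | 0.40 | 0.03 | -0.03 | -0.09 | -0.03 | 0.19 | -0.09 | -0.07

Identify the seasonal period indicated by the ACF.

The largest autocorrelation is r_5 = 0.40, with a weaker echo at lag 10 (0.19); the remaining lags stay at or below 0.03.
The dominant spike at lag 5 indicates a seasonal period of 5.

5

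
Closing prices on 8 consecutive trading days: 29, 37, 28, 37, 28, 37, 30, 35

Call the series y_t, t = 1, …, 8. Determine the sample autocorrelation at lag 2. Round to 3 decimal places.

0.786

Mean ȳ = (29 + 37 + 28 + 37 + 28 + 37 + 30 + 35)/8 = 32.6250
Deviations from mean: -3.6250, 4.3750, -4.6250, 4.3750, -4.6250, 4.3750, -2.6250, 2.3750
Σ(y_t−ȳ)(y_{t+2}−ȳ) = (16.7656) + (19.1406) + (21.3906) + (19.1406) + (12.1406) + (10.3906) = 98.9688
Denominator Σ(y_t−ȳ)² = 125.8750
r_2 = 98.9688 / 125.8750 = 0.786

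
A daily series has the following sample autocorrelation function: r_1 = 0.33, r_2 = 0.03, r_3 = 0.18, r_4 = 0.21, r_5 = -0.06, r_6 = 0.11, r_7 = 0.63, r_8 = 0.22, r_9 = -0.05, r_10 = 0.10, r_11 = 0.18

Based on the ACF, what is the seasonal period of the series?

7

The largest autocorrelation is r_7 = 0.63; the remaining lags stay at or below 0.33. The elevated value at lag 1 (0.33), dropping to 0.03 at lag 2, reflects decaying short-term dependence rather than seasonality.
The dominant spike at lag 7 indicates a seasonal period of 7.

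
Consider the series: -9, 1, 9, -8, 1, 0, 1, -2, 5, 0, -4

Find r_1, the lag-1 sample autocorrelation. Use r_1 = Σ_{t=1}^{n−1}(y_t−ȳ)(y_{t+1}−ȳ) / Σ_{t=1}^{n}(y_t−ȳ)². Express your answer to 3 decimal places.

Mean ȳ = (-9 + 1 + 9 − 8 + 1 + 0 + 1 − 2 + 5 + 0 − 4)/11 = -0.5455
Numerator Σ_{t=1}^{10}(y_t−ȳ)(y_{t+1}−ȳ) = -88.4793
Denominator Σ(y_t−ȳ)² = 270.7273
r_1 = -88.4793 / 270.7273 = -0.327

-0.327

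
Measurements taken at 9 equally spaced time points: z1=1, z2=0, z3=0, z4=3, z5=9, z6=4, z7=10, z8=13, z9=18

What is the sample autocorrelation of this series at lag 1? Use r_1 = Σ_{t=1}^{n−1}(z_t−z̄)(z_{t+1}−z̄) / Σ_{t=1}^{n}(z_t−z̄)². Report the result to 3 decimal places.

0.534

Mean z̄ = (1 + 0 + 0 + 3 + 9 + 4 + 10 + 13 + 18)/9 = 6.4444
Numerator Σ_{t=1}^{8}(z_t−z̄)(z_{t+1}−z̄) = 174.1358
Denominator Σ(z_t−z̄)² = 326.2222
r_1 = 174.1358 / 326.2222 = 0.534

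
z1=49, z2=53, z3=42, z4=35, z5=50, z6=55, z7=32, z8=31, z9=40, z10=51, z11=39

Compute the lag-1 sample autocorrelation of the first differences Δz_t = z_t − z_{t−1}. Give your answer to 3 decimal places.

-0.103

First differences Δz: 4, -11, -7, 15, 5, -23, -1, 9, 11, -12
Mean of differences = -1.0000
Numerator Σ(Δz_t−Δz̄)(Δz_{t+1}−Δz̄) = -134.0000
Denominator Σ(Δz_t−Δz̄)² = 1302.0000
r_1(Δz) = -134.0000 / 1302.0000 = -0.103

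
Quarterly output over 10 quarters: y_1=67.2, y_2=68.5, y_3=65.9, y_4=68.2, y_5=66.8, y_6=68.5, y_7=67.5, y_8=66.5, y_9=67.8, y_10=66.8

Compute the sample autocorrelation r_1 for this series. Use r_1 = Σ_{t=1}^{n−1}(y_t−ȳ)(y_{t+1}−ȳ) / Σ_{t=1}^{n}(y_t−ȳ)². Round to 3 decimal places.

-0.678

Mean ȳ = (67.2 + 68.5 + 65.9 + 68.2 + 66.8 + 68.5 + 67.5 + 66.5 + 67.8 + 66.8)/10 = 67.3700
Numerator Σ_{t=1}^{9}(y_t−ȳ)(y_{t+1}−ȳ) = -4.7759
Denominator Σ(y_t−ȳ)² = 7.0410
r_1 = -4.7759 / 7.0410 = -0.678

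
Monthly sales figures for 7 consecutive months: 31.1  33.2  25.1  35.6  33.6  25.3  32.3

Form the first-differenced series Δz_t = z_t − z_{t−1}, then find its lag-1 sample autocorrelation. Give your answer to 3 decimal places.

-0.540

First differences Δz: 2.1, -8.1, 10.5, -2.0, -8.3, 7.0
Mean of differences = 0.2000
Numerator Σ(Δz_t−Δz̄)(Δz_{t+1}−Δz̄) = -163.0200
Denominator Σ(Δz_t−Δz̄)² = 301.9200
r_1(Δz) = -163.0200 / 301.9200 = -0.540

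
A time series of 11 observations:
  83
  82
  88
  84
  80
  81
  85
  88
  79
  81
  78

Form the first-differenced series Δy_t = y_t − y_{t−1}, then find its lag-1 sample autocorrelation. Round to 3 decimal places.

-0.288

First differences Δy: -1, 6, -4, -4, 1, 4, 3, -9, 2, -3
Mean of differences = -0.5000
Numerator Σ(Δy_t−Δȳ)(Δy_{t+1}−Δȳ) = -53.7500
Denominator Σ(Δy_t−Δȳ)² = 186.5000
r_1(Δy) = -53.7500 / 186.5000 = -0.288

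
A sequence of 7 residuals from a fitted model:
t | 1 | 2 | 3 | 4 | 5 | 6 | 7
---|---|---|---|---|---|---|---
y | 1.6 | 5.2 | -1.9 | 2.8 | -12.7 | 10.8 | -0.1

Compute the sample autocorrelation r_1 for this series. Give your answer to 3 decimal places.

-0.588

Mean ȳ = (1.6 + 5.2 − 1.9 + 2.8 − 12.7 + 10.8 − 0.1)/7 = 0.8143
Deviations from mean: 0.7857, 4.3857, -2.7143, 1.9857, -13.5143, 9.9857, -0.9143
Numerator Σ_{t=1}^{6}(y_t−ȳ)(y_{t+1}−ȳ) = -184.7631
Denominator Σ(y_t−ȳ)² = 314.3486
r_1 = -184.7631 / 314.3486 = -0.588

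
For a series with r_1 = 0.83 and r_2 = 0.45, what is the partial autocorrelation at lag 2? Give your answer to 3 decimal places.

φ_{22} = (r_2 − r_1²) / (1 − r_1²)
r_1² = (0.83)² = 0.6889
Numerator = 0.45 − 0.6889 = -0.2389; denominator = 1 − 0.6889 = 0.3111
φ_{22} = -0.2389 / 0.3111 = -0.768

-0.768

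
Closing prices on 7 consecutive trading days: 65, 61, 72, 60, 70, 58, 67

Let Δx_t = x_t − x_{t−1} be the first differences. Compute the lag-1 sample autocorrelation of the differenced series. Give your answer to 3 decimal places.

First differences Δx: -4, 11, -12, 10, -12, 9
Mean of differences = 0.3333
Numerator Σ(Δx_t−Δx̄)(Δx_{t+1}−Δx̄) = -523.1111
Denominator Σ(Δx_t−Δx̄)² = 605.3333
r_1(Δx) = -523.1111 / 605.3333 = -0.864

-0.864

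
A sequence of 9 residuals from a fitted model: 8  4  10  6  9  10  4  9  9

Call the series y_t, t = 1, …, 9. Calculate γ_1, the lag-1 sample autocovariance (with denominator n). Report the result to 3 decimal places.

-2.716

Mean ȳ = (8 + 4 + 10 + 6 + 9 + 10 + 4 + 9 + 9)/9 = 7.6667
Σ_{t=1}^{8}(y_t−ȳ)(y_{t+1}−ȳ) = -24.4444
γ_1 = -24.4444 / 9 = -2.716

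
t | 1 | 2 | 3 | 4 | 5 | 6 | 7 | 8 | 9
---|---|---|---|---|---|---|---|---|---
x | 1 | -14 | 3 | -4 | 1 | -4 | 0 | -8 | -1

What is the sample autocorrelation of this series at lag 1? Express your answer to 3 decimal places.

Mean x̄ = (1 − 14 + 3 − 4 + 1 − 4 + 0 − 8 − 1)/9 = -2.8889
Numerator Σ_{t=1}^{8}(x_t−x̄)(x_{t+1}−x̄) = -151.4568
Denominator Σ(x_t−x̄)² = 228.8889
r_1 = -151.4568 / 228.8889 = -0.662

-0.662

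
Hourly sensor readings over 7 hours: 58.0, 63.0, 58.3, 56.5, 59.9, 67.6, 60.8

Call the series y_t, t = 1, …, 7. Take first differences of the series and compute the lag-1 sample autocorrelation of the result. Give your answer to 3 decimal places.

First differences Δy: 5.0, -4.7, -1.8, 3.4, 7.7, -6.8
Mean of differences = 0.4667
Numerator Σ(Δy_t−Δȳ)(Δy_{t+1}−Δȳ) = -49.7044
Denominator Σ(Δy_t−Δȳ)² = 166.1133
r_1(Δy) = -49.7044 / 166.1133 = -0.299

-0.299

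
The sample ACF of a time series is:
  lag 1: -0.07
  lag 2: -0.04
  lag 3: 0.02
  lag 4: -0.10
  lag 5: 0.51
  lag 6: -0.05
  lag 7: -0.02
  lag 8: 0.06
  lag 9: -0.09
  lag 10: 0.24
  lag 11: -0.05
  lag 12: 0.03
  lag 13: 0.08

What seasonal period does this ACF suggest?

The largest autocorrelation is r_5 = 0.51, with a weaker echo at lag 10 (0.24); the remaining lags stay at or below 0.08.
The dominant spike at lag 5 indicates a seasonal period of 5.

5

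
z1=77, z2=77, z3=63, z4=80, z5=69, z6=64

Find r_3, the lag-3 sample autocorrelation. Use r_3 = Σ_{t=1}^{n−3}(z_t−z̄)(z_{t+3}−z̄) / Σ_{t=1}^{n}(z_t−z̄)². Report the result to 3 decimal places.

0.362

Mean z̄ = (77 + 77 + 63 + 80 + 69 + 64)/6 = 71.6667
Deviations from mean: 5.3333, 5.3333, -8.6667, 8.3333, -2.6667, -7.6667
Σ(z_t−z̄)(z_{t+3}−z̄) = (44.4444) + (-14.2222) + (66.4444) = 96.6667
Denominator Σ(z_t−z̄)² = 267.3333
r_3 = 96.6667 / 267.3333 = 0.362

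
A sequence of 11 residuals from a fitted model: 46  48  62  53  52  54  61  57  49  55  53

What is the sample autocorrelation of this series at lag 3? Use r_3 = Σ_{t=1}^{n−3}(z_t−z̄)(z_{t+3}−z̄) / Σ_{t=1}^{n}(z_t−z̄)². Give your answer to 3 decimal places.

0.052

Mean z̄ = (46 + 48 + 62 + 53 + 52 + 54 + 61 + 57 + 49 + 55 + 53)/11 = 53.6364
Numerator Σ_{t=1}^{8}(z_t−z̄)(z_{t+3}−z̄) = 13.1488
Denominator Σ(z_t−z̄)² = 252.5455
r_3 = 13.1488 / 252.5455 = 0.052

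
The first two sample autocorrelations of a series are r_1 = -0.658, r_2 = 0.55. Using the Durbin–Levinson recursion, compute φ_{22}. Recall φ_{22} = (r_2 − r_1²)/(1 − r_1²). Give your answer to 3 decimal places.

φ_{22} = (r_2 − r_1²) / (1 − r_1²)
r_1² = (-0.658)² = 0.432964
Numerator = 0.55 − 0.4330 = 0.1170; denominator = 1 − 0.4330 = 0.5670
φ_{22} = 0.1170 / 0.5670 = 0.206

0.206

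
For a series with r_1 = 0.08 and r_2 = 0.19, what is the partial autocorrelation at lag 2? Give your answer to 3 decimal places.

0.185

φ_{22} = (r_2 − r_1²) / (1 − r_1²)
r_1² = (0.08)² = 0.0064
Numerator = 0.19 − 0.0064 = 0.1836; denominator = 1 − 0.0064 = 0.9936
φ_{22} = 0.1836 / 0.9936 = 0.185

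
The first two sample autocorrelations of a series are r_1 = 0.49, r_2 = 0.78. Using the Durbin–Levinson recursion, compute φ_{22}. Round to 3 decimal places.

φ_{22} = (r_2 − r_1²) / (1 − r_1²)
r_1² = (0.49)² = 0.2401
Numerator = 0.78 − 0.2401 = 0.5399; denominator = 1 − 0.2401 = 0.7599
φ_{22} = 0.5399 / 0.7599 = 0.710

0.710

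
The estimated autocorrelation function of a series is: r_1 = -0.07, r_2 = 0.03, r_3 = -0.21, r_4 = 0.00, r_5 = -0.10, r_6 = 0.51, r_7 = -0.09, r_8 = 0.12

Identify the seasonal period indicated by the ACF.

6

The largest autocorrelation is r_6 = 0.51; the remaining lags stay at or below 0.12.
The dominant spike at lag 6 indicates a seasonal period of 6.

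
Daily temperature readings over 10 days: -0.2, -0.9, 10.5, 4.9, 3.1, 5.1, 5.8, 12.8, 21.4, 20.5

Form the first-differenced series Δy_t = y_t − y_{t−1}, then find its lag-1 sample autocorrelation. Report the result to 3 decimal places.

-0.257

First differences Δy: -0.7, 11.4, -5.6, -1.8, 2.0, 0.7, 7.0, 8.6, -0.9
Mean of differences = 2.3000
Numerator Σ(Δy_t−Δȳ)(Δy_{t+1}−Δȳ) = -63.1600
Denominator Σ(Δy_t−Δȳ)² = 245.7000
r_1(Δy) = -63.1600 / 245.7000 = -0.257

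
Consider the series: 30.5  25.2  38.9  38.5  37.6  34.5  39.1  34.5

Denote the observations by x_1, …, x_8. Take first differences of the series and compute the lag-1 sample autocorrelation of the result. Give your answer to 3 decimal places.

-0.445

First differences Δx: -5.3, 13.7, -0.4, -0.9, -3.1, 4.6, -4.6
Mean of differences = 0.5714
Numerator Σ(Δx_t−Δx̄)(Δx_{t+1}−Δx̄) = -118.6294
Denominator Σ(Δx_t−Δx̄)² = 266.3943
r_1(Δx) = -118.6294 / 266.3943 = -0.445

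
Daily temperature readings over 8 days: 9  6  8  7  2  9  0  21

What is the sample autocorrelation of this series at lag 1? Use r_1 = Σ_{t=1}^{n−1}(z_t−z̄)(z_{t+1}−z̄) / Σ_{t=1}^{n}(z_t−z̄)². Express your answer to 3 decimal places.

-0.429

Mean z̄ = (9 + 6 + 8 + 7 + 2 + 9 + 0 + 21)/8 = 7.7500
Σ(z_t−z̄)(z_{t+1}−z̄) = (-2.1875) + (-0.4375) + (-0.1875) + (4.3125) + (-7.1875) + (-9.6875) + (-102.6875) = -118.0625
Denominator Σ(z_t−z̄)² = 275.5000
r_1 = -118.0625 / 275.5000 = -0.429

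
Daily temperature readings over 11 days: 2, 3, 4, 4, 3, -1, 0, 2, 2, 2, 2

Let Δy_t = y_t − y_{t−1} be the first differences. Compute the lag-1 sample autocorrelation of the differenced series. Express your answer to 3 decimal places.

First differences Δy: 1, 1, 0, -1, -4, 1, 2, 0, 0, 0
Mean of differences = 0.0000
Numerator Σ(Δy_t−Δȳ)(Δy_{t+1}−Δȳ) = 3.0000
Denominator Σ(Δy_t−Δȳ)² = 24.0000
r_1(Δy) = 3.0000 / 24.0000 = 0.125

0.125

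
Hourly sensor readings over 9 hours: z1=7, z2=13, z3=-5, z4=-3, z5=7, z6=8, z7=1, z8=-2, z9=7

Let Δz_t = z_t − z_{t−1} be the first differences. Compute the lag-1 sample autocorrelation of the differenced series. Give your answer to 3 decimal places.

-0.210

First differences Δz: 6, -18, 2, 10, 1, -7, -3, 9
Mean of differences = 0.0000
Numerator Σ(Δz_t−Δz̄)(Δz_{t+1}−Δz̄) = -127.0000
Denominator Σ(Δz_t−Δz̄)² = 604.0000
r_1(Δz) = -127.0000 / 604.0000 = -0.210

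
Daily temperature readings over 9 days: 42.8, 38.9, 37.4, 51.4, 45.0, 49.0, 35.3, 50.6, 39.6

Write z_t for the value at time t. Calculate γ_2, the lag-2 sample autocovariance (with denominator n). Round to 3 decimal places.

6.778

Mean z̄ = (42.8 + 38.9 + 37.4 + 51.4 + 45.0 + 49.0 + 35.3 + 50.6 + 39.6)/9 = 43.3333
Σ_{t=1}^{7}(z_t−z̄)(z_{t+2}−z̄) = 61.0044
γ_2 = 61.0044 / 9 = 6.778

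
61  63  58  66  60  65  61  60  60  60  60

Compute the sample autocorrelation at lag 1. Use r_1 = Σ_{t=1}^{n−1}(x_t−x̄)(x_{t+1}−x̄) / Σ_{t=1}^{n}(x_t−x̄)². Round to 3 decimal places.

Mean x̄ = (61 + 63 + 58 + 66 + 60 + 65 + 61 + 60 + 60 + 60 + 60)/11 = 61.2727
Numerator Σ_{t=1}^{10}(x_t−x̄)(x_{t+1}−x̄) = -28.1653
Denominator Σ(x_t−x̄)² = 58.1818
r_1 = -28.1653 / 58.1818 = -0.484

-0.484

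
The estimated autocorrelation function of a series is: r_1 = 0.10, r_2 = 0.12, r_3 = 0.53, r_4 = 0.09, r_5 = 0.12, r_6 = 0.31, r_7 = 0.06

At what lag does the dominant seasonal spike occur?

3

The largest autocorrelation is r_3 = 0.53, with a weaker echo at lag 6 (0.31); the remaining lags stay at or below 0.12.
The dominant spike at lag 3 indicates a seasonal period of 3.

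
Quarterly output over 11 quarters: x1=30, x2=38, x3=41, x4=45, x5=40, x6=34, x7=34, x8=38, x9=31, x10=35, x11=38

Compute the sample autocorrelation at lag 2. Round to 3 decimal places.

Mean x̄ = (30 + 38 + 41 + 45 + 40 + 34 + 34 + 38 + 31 + 35 + 38)/11 = 36.7273
Numerator Σ_{t=1}^{9}(x_t−x̄)(x_{t+2}−x̄) = -33.0579
Denominator Σ(x_t−x̄)² = 198.1818
r_2 = -33.0579 / 198.1818 = -0.167

-0.167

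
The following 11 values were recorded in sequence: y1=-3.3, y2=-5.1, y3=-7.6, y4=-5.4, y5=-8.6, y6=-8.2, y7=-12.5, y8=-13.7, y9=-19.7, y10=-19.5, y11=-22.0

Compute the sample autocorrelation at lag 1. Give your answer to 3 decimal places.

Mean ȳ = (-3.3 − 5.1 − 7.6 − 5.4 − 8.6 − 8.2 − 12.5 − 13.7 − 19.7 − 19.5 − 22.0)/11 = -11.4182
Numerator Σ_{t=1}^{10}(y_t−ȳ)(y_{t+1}−ȳ) = 294.7615
Denominator Σ(y_t−ȳ)² = 427.1764
r_1 = 294.7615 / 427.1764 = 0.690

0.690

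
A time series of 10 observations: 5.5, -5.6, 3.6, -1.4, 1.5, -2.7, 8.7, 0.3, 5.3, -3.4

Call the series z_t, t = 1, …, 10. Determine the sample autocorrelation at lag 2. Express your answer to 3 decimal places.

0.424

Mean z̄ = (5.5 − 5.6 + 3.6 − 1.4 + 1.5 − 2.7 + 8.7 + 0.3 + 5.3 − 3.4)/10 = 1.1800
Numerator Σ_{t=1}^{8}(z_t−z̄)(z_{t+2}−z̄) = 79.5652
Denominator Σ(z_t−z̄)² = 187.5760
r_2 = 79.5652 / 187.5760 = 0.424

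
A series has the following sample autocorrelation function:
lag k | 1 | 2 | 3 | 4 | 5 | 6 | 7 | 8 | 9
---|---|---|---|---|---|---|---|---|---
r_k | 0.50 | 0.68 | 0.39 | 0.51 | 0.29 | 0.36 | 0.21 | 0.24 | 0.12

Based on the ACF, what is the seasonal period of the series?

2

The largest autocorrelation is r_2 = 0.68, with a weaker echo at lag 4 (0.51); the remaining lags stay at or below 0.50.
The dominant spike at lag 2 indicates a seasonal period of 2.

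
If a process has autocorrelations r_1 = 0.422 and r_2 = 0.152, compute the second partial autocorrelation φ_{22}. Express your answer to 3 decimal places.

φ_{22} = (r_2 − r_1²) / (1 − r_1²)
r_1² = (0.422)² = 0.178084
Numerator = 0.152 − 0.1781 = -0.0261; denominator = 1 − 0.1781 = 0.8219
φ_{22} = -0.0261 / 0.8219 = -0.032

-0.032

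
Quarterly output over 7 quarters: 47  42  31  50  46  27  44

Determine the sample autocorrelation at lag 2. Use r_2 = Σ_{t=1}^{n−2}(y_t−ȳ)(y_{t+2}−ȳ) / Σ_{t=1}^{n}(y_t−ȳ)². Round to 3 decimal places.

-0.473

Mean ȳ = (47 + 42 + 31 + 50 + 46 + 27 + 44)/7 = 41.0000
Σ(y_t−ȳ)(y_{t+2}−ȳ) = (-60.0000) + (9.0000) + (-50.0000) + (-126.0000) + (15.0000) = -212.0000
Denominator Σ(y_t−ȳ)² = 448.0000
r_2 = -212.0000 / 448.0000 = -0.473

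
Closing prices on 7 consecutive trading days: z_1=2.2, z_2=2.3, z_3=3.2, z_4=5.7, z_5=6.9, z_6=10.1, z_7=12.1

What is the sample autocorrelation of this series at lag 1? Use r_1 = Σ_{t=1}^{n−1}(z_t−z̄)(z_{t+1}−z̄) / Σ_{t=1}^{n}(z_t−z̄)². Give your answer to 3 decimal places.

0.592

Mean z̄ = (2.2 + 2.3 + 3.2 + 5.7 + 6.9 + 10.1 + 12.1)/7 = 6.0714
Deviations from mean: -3.8714, -3.7714, -2.8714, -0.3714, 0.8286, 4.0286, 6.0286
Σ(z_t−z̄)(z_{t+1}−z̄) = (14.6008) + (10.8294) + (1.0665) + (-0.3078) + (3.3380) + (24.2865) = 53.8135
Denominator Σ(z_t−z̄)² = 90.8543
r_1 = 53.8135 / 90.8543 = 0.592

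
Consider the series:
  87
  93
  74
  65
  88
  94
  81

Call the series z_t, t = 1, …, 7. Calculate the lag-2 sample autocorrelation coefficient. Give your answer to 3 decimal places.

Mean z̄ = (87 + 93 + 74 + 65 + 88 + 94 + 81)/7 = 83.1429
Σ(z_t−z̄)(z_{t+2}−z̄) = (-35.2653) + (-178.8367) + (-44.4082) + (-196.9796) + (-10.4082) = -465.8980
Denominator Σ(z_t−z̄)² = 670.8571
r_2 = -465.8980 / 670.8571 = -0.694

-0.694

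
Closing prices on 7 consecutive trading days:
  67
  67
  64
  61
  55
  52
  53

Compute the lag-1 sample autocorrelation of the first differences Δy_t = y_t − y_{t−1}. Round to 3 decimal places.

First differences Δy: 0, -3, -3, -6, -3, 1
Mean of differences = -2.3333
Numerator Σ(Δy_t−Δȳ)(Δy_{t+1}−Δȳ) = 1.5556
Denominator Σ(Δy_t−Δȳ)² = 31.3333
r_1(Δy) = 1.5556 / 31.3333 = 0.050

0.050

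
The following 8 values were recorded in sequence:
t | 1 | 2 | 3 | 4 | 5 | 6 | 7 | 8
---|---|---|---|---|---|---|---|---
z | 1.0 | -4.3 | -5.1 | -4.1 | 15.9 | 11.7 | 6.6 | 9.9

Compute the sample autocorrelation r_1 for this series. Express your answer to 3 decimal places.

0.436

Mean z̄ = (1.0 − 4.3 − 5.1 − 4.1 + 15.9 + 11.7 + 6.6 + 9.9)/8 = 3.9500
Deviations from mean: -2.9500, -8.2500, -9.0500, -8.0500, 11.9500, 7.7500, 2.6500, 5.9500
Numerator Σ_{t=1}^{7}(z_t−z̄)(z_{t+1}−z̄) = 204.5725
Denominator Σ(z_t−z̄)² = 468.7600
r_1 = 204.5725 / 468.7600 = 0.436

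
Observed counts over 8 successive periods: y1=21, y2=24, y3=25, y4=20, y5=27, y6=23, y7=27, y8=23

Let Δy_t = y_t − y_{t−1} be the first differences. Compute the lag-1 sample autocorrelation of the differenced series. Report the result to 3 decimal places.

First differences Δy: 3, 1, -5, 7, -4, 4, -4
Mean of differences = 0.2857
Numerator Σ(Δy_t−Δȳ)(Δy_{t+1}−Δȳ) = -97.9388
Denominator Σ(Δy_t−Δȳ)² = 131.4286
r_1(Δy) = -97.9388 / 131.4286 = -0.745

-0.745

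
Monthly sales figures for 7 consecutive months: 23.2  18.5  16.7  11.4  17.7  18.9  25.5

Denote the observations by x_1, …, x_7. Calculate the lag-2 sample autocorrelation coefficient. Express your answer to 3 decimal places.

-0.099

Mean x̄ = (23.2 + 18.5 + 16.7 + 11.4 + 17.7 + 18.9 + 25.5)/7 = 18.8429
Deviations from mean: 4.3571, -0.3429, -2.1429, -7.4429, -1.1429, 0.0571, 6.6571
Σ(x_t−x̄)(x_{t+2}−x̄) = (-9.3367) + (2.5518) + (2.4490) + (-0.4253) + (-7.6082) = -12.3694
Denominator Σ(x_t−x̄)² = 124.7171
r_2 = -12.3694 / 124.7171 = -0.099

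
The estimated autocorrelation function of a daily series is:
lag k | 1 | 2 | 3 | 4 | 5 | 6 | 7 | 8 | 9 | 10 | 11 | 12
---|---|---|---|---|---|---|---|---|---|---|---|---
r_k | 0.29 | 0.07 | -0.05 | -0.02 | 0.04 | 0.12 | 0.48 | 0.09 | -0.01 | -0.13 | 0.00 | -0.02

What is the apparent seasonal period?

The largest autocorrelation is r_7 = 0.48; the remaining lags stay at or below 0.29. The elevated value at lag 1 (0.29), dropping to 0.07 at lag 2, reflects decaying short-term dependence rather than seasonality.
The dominant spike at lag 7 indicates a seasonal period of 7.

7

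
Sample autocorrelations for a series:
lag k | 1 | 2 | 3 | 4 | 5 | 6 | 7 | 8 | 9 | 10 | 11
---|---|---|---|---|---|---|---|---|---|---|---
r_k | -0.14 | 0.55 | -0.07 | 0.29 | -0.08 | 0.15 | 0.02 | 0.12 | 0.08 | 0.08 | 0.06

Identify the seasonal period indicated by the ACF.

The largest autocorrelation is r_2 = 0.55, with weaker echoes at lags 4 (0.29) and 6 (0.15); the remaining lags stay at or below 0.12.
The dominant spike at lag 2 indicates a seasonal period of 2.

2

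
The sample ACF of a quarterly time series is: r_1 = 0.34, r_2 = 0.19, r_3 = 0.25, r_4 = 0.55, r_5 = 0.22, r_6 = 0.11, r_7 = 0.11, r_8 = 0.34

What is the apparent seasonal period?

4

The largest autocorrelation is r_4 = 0.55; the remaining lags stay at or below 0.34. The elevated value at lag 1 (0.34), dropping to 0.19 at lag 2, reflects decaying short-term dependence rather than seasonality.
The dominant spike at lag 4 indicates a seasonal period of 4.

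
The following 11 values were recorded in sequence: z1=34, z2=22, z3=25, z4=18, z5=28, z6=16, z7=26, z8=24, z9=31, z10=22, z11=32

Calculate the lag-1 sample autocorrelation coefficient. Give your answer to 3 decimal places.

-0.390

Mean z̄ = (34 + 22 + 25 + 18 + 28 + 16 + 26 + 24 + 31 + 22 + 32)/11 = 25.2727
Numerator Σ_{t=1}^{10}(z_t−z̄)(z_{t+1}−z̄) = -126.5289
Denominator Σ(z_t−z̄)² = 324.1818
r_1 = -126.5289 / 324.1818 = -0.390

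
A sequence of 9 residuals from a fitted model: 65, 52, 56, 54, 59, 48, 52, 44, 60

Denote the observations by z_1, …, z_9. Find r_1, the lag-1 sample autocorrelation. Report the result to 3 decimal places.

Mean z̄ = (65 + 52 + 56 + 54 + 59 + 48 + 52 + 44 + 60)/9 = 54.4444
Numerator Σ_{t=1}^{8}(z_t−z̄)(z_{t+1}−z̄) = -78.4198
Denominator Σ(z_t−z̄)² = 328.2222
r_1 = -78.4198 / 328.2222 = -0.239

-0.239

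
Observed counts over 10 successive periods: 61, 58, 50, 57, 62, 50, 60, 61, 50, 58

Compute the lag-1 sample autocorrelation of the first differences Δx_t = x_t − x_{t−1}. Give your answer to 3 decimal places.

-0.467

First differences Δx: -3, -8, 7, 5, -12, 10, 1, -11, 8
Mean of differences = -0.3333
Numerator Σ(Δx_t−Δx̄)(Δx_{t+1}−Δx̄) = -268.7778
Denominator Σ(Δx_t−Δx̄)² = 576.0000
r_1(Δx) = -268.7778 / 576.0000 = -0.467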